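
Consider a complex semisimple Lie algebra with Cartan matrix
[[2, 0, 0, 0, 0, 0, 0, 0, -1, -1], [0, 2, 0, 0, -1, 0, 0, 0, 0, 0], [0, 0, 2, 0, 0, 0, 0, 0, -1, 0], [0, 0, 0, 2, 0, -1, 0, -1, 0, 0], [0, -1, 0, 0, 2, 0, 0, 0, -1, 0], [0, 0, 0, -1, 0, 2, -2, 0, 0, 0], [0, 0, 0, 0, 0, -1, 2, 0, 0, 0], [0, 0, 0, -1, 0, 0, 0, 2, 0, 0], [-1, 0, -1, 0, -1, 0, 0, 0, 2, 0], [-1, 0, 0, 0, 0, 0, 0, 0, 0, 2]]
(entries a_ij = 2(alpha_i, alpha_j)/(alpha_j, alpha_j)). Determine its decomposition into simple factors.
B_4 (so(9)) + E_6

The diagram associated to this matrix has two connected components: the simple roots {alpha_4, alpha_6, alpha_7, alpha_8} form a chain of 4 nodes with a double edge at one end; the terminal node there is the unique short simple root (B_4), and {alpha_1, alpha_2, alpha_3, alpha_5, alpha_9, alpha_10} form a chain of 5 nodes with one extra node attached to the third node from one end (E_6). A semisimple Lie algebra decomposes uniquely as the direct sum of simple ideals, one per connected component of its Dynkin diagram, so g ≅ B_4 ⊕ E_6 (dimension 36 + 78 = 114).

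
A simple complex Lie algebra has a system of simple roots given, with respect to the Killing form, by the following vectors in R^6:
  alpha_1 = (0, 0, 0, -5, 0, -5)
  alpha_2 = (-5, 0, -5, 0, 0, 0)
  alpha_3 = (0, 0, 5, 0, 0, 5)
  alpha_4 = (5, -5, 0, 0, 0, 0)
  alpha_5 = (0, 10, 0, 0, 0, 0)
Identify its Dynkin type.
Compute the Cartan integers a_ij = 2(alpha_i, alpha_j)/(alpha_j, alpha_j); the resulting 5x5 Cartan matrix is
[[2, 0, -1, 0, 0], [0, 2, -1, -1, 0], [-1, -1, 2, 0, 0], [0, -1, 0, 2, -1], [0, 0, 0, -2, 2]].
The roots have two lengths (squared-length ratio 2:1); the short ones are alpha_{1,2,3,4}. The associated Dynkin diagram is a chain of 5 nodes with a double edge at one end; the terminal node there is the unique long simple root (C_5), so the type is C_5 (the algebra sp(10)).

C_5 (sp(10))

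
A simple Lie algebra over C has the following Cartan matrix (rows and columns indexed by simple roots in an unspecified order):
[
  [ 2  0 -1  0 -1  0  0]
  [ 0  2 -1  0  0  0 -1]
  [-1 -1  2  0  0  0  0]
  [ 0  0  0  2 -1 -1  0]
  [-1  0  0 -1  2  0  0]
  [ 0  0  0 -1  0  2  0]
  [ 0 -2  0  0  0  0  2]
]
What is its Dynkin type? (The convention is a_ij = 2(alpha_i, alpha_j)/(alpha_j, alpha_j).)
C_7

The matrix has rank 7 with 2's on the diagonal. Reading the off-diagonal entries as Dynkin edges (a single edge where a_ij = a_ji = -1; a double or triple edge where a_ij * a_ji = 2 or 3), the diagram is a chain of 7 nodes with a double edge at one end; the terminal node there is the unique long simple root (C_7). One simple-root ordering that puts it in standard form is (alpha_6, alpha_4, alpha_5, alpha_1, alpha_3, alpha_2, alpha_7). So the algebra is type C_7, i.e. sp(14).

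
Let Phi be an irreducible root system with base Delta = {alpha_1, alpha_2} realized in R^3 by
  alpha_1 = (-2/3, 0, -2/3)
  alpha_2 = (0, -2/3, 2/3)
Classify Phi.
A_2

Compute the Cartan integers a_ij = 2(alpha_i, alpha_j)/(alpha_j, alpha_j); the resulting 2x2 Cartan matrix is
[[2, -1], [-1, 2]].
All simple roots have the same length, so the diagram is simply laced. The associated Dynkin diagram is a chain of 2 nodes with single edges (A_2), so the type is A_2 (the algebra sl(3)).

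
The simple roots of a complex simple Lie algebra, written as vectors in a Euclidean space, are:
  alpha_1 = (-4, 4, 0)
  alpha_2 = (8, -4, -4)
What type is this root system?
G_2

Compute the Cartan integers a_ij = 2(alpha_i, alpha_j)/(alpha_j, alpha_j); the resulting 2x2 Cartan matrix is
[[2, -1], [-3, 2]].
The roots have two lengths (squared-length ratio 3:1); the short ones are alpha_{1}. The associated Dynkin diagram is two nodes joined by a triple edge (G_2), so the type is G_2.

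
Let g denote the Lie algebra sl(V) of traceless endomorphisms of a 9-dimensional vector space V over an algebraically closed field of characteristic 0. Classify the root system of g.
A8

This is sl(9), which has dimension 9^2 - 1 = 80 and rank 9 - 1 = 8 (a Cartan subalgebra is the diagonal traceless matrices). In the classification of classical Lie algebras, the special linear algebra sl(n+1) has type A_n; here n = 8, so the Dynkin diagram is a chain of 8 nodes with single edges (A_8). Hence the type is A_8.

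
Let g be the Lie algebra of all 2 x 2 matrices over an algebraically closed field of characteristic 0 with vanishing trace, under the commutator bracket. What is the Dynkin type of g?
type A_1

This is sl(2), which has dimension 2^2 - 1 = 3 and rank 2 - 1 = 1 (a Cartan subalgebra is the diagonal traceless matrices). In the classification of classical Lie algebras, the special linear algebra sl(n+1) has type A_n; here n = 1, so the Dynkin diagram is a chain of 1 nodes with single edges (A_1). Hence the type is A_1.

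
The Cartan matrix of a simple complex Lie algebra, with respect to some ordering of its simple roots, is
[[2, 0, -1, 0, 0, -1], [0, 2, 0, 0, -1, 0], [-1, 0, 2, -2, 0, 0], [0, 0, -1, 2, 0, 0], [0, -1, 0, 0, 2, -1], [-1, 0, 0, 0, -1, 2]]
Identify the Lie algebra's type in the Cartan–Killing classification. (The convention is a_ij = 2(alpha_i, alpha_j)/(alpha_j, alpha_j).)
B_6 (so(13))

The matrix has rank 6 with 2's on the diagonal. Reading the off-diagonal entries as Dynkin edges (a single edge where a_ij = a_ji = -1; a double or triple edge where a_ij * a_ji = 2 or 3), the diagram is a chain of 6 nodes with a double edge at one end; the terminal node there is the unique short simple root (B_6). One simple-root ordering that puts it in standard form is (alpha_2, alpha_5, alpha_6, alpha_1, alpha_3, alpha_4). So the algebra is type B_6, i.e. so(13).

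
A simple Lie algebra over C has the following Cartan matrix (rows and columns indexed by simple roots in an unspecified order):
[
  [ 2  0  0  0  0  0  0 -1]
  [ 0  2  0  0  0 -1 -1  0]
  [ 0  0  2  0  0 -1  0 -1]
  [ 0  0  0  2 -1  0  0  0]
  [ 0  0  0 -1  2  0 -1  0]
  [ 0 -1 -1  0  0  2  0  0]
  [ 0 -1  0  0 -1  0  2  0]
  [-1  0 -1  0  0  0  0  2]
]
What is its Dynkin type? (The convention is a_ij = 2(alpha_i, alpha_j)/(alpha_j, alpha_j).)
A8

The matrix has rank 8 with 2's on the diagonal. Reading the off-diagonal entries as Dynkin edges (a single edge where a_ij = a_ji = -1; a double or triple edge where a_ij * a_ji = 2 or 3), the diagram is a chain of 8 nodes with single edges (A_8). One simple-root ordering that puts it in standard form is (alpha_1, alpha_8, alpha_3, alpha_6, alpha_2, alpha_7, alpha_5, alpha_4). So the algebra is type A_8, i.e. sl(9).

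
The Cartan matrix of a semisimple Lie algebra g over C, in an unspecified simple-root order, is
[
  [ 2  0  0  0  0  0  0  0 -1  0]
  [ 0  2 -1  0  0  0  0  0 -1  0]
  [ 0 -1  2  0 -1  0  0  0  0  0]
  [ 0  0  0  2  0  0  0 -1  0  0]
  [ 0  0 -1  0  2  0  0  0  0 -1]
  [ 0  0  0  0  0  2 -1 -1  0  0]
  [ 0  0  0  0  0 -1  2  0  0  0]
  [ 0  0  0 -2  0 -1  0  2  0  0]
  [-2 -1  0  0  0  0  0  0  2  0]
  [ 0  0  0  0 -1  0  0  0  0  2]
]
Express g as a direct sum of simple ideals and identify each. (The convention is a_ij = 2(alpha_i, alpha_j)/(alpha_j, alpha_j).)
B_4 ⊕ B_6

The diagram associated to this matrix has two connected components: the simple roots {alpha_4, alpha_6, alpha_7, alpha_8} form a chain of 4 nodes with a double edge at one end; the terminal node there is the unique short simple root (B_4), and {alpha_1, alpha_2, alpha_3, alpha_5, alpha_9, alpha_10} form a chain of 6 nodes with a double edge at one end; the terminal node there is the unique short simple root (B_6). A semisimple Lie algebra decomposes uniquely as the direct sum of simple ideals, one per connected component of its Dynkin diagram, so g ≅ B_4 ⊕ B_6 (dimension 36 + 78 = 114).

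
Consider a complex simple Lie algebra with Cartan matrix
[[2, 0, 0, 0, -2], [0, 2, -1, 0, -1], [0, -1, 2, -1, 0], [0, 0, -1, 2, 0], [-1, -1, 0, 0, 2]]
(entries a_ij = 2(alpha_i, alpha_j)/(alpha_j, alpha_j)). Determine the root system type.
C5

The matrix has rank 5 with 2's on the diagonal. Reading the off-diagonal entries as Dynkin edges (a single edge where a_ij = a_ji = -1; a double or triple edge where a_ij * a_ji = 2 or 3), the diagram is a chain of 5 nodes with a double edge at one end; the terminal node there is the unique long simple root (C_5). One simple-root ordering that puts it in standard form is (alpha_4, alpha_3, alpha_2, alpha_5, alpha_1). So the algebra is type C_5, i.e. sp(10).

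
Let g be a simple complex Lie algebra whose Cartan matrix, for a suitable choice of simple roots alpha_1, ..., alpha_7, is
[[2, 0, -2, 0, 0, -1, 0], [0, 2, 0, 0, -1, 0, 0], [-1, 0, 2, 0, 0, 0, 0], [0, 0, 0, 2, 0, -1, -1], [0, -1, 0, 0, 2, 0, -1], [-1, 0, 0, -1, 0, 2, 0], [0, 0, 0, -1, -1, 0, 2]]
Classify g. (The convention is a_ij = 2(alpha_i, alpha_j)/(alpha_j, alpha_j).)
The matrix has rank 7 with 2's on the diagonal. Reading the off-diagonal entries as Dynkin edges (a single edge where a_ij = a_ji = -1; a double or triple edge where a_ij * a_ji = 2 or 3), the diagram is a chain of 7 nodes with a double edge at one end; the terminal node there is the unique short simple root (B_7). One simple-root ordering that puts it in standard form is (alpha_2, alpha_5, alpha_7, alpha_4, alpha_6, alpha_1, alpha_3). So the algebra is type B_7, i.e. so(15).

B_7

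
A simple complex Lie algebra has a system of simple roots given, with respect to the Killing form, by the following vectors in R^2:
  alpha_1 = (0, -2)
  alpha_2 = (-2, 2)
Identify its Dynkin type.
B_2

Compute the Cartan integers a_ij = 2(alpha_i, alpha_j)/(alpha_j, alpha_j); the resulting 2x2 Cartan matrix is
[[2, -1], [-2, 2]].
The roots have two lengths (squared-length ratio 2:1); the short ones are alpha_{1}. The associated Dynkin diagram is a chain of 2 nodes with a double edge at one end; the terminal node there is the unique short simple root (B_2), so the type is B_2 (the algebra so(5)).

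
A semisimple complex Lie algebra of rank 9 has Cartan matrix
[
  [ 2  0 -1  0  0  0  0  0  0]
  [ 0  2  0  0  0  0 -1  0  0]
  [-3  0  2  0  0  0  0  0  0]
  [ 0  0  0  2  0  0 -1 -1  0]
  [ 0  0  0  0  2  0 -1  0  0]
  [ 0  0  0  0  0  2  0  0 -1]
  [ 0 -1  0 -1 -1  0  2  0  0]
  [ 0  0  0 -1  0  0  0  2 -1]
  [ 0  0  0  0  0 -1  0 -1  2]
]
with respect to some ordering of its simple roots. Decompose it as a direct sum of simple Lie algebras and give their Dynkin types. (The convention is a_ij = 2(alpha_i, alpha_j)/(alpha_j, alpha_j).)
D_7 (so(14)) ⊕ G_2

The diagram associated to this matrix has two connected components: the simple roots {alpha_2, alpha_4, alpha_5, alpha_6, alpha_7, alpha_8, alpha_9} form a chain of 5 nodes with a fork of two nodes at one end (D_7), and {alpha_1, alpha_3} form two nodes joined by a triple edge (G_2). A semisimple Lie algebra decomposes uniquely as the direct sum of simple ideals, one per connected component of its Dynkin diagram, so g ≅ D_7 ⊕ G_2 (dimension 91 + 14 = 105).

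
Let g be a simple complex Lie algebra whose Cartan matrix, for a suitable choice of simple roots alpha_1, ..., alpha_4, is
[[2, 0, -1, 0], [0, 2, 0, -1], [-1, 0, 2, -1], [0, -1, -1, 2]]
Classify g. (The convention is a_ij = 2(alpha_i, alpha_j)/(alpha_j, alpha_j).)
type A_4

The matrix has rank 4 with 2's on the diagonal. Reading the off-diagonal entries as Dynkin edges (a single edge where a_ij = a_ji = -1; a double or triple edge where a_ij * a_ji = 2 or 3), the diagram is a chain of 4 nodes with single edges (A_4). One simple-root ordering that puts it in standard form is (alpha_1, alpha_3, alpha_4, alpha_2). So the algebra is type A_4, i.e. sl(5).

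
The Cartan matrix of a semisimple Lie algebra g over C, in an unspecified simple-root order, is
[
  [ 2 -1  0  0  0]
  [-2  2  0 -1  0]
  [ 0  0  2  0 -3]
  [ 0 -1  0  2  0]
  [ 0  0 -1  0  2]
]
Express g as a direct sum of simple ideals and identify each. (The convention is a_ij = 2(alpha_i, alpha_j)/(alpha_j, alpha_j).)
B_3 ⊕ G_2

The diagram associated to this matrix has two connected components: the simple roots {alpha_1, alpha_2, alpha_4} form a chain of 3 nodes with a double edge at one end; the terminal node there is the unique short simple root (B_3), and {alpha_3, alpha_5} form two nodes joined by a triple edge (G_2). A semisimple Lie algebra decomposes uniquely as the direct sum of simple ideals, one per connected component of its Dynkin diagram, so g ≅ B_3 ⊕ G_2 (dimension 21 + 14 = 35).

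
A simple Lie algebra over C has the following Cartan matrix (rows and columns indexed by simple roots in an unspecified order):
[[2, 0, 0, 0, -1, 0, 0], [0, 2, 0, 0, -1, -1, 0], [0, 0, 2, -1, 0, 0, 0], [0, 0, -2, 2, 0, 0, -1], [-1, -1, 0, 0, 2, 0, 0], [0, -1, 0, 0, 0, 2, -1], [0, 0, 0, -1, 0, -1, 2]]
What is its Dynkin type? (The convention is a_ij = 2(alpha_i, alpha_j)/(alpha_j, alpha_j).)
The matrix has rank 7 with 2's on the diagonal. Reading the off-diagonal entries as Dynkin edges (a single edge where a_ij = a_ji = -1; a double or triple edge where a_ij * a_ji = 2 or 3), the diagram is a chain of 7 nodes with a double edge at one end; the terminal node there is the unique short simple root (B_7). One simple-root ordering that puts it in standard form is (alpha_1, alpha_5, alpha_2, alpha_6, alpha_7, alpha_4, alpha_3). So the algebra is type B_7, i.e. so(15).

B7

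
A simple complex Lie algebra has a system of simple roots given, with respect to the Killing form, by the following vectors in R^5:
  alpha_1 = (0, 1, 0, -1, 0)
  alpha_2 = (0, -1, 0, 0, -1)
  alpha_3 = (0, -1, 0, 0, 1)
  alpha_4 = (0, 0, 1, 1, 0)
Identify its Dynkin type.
D4

Compute the Cartan integers a_ij = 2(alpha_i, alpha_j)/(alpha_j, alpha_j); the resulting 4x4 Cartan matrix is
[[2, -1, -1, -1], [-1, 2, 0, 0], [-1, 0, 2, 0], [-1, 0, 0, 2]].
All simple roots have the same length, so the diagram is simply laced. The associated Dynkin diagram is a chain of 2 nodes with a fork of two nodes at one end (D_4), so the type is D_4 (the algebra so(8)).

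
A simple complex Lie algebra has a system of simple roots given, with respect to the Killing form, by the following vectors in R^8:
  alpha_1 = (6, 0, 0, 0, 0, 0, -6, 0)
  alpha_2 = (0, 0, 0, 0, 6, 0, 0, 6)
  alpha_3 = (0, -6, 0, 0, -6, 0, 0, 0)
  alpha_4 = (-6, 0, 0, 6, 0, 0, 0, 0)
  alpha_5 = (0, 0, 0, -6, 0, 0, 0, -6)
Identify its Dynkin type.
Compute the Cartan integers a_ij = 2(alpha_i, alpha_j)/(alpha_j, alpha_j); the resulting 5x5 Cartan matrix is
[[2, 0, 0, -1, 0], [0, 2, -1, 0, -1], [0, -1, 2, 0, 0], [-1, 0, 0, 2, -1], [0, -1, 0, -1, 2]].
All simple roots have the same length, so the diagram is simply laced. The associated Dynkin diagram is a chain of 5 nodes with single edges (A_5), so the type is A_5 (the algebra sl(6)).

A_5 (sl(6))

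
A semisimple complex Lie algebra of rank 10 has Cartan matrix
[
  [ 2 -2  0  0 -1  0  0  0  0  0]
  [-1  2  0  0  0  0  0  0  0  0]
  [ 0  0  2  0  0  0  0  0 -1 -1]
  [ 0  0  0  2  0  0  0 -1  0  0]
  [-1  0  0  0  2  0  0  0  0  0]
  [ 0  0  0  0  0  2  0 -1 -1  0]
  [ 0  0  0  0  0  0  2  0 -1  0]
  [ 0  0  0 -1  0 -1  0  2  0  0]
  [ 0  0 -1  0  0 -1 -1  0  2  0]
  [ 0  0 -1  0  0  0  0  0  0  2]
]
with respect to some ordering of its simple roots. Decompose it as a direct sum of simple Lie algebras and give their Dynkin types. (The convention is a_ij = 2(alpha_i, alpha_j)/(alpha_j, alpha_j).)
B3 + E7

The diagram associated to this matrix has two connected components: the simple roots {alpha_1, alpha_2, alpha_5} form a chain of 3 nodes with a double edge at one end; the terminal node there is the unique short simple root (B_3), and {alpha_3, alpha_4, alpha_6, alpha_7, alpha_8, alpha_9, alpha_10} form a chain of 6 nodes with one extra node attached to the third node from one end (E_7). A semisimple Lie algebra decomposes uniquely as the direct sum of simple ideals, one per connected component of its Dynkin diagram, so g ≅ B_3 ⊕ E_7 (dimension 21 + 133 = 154).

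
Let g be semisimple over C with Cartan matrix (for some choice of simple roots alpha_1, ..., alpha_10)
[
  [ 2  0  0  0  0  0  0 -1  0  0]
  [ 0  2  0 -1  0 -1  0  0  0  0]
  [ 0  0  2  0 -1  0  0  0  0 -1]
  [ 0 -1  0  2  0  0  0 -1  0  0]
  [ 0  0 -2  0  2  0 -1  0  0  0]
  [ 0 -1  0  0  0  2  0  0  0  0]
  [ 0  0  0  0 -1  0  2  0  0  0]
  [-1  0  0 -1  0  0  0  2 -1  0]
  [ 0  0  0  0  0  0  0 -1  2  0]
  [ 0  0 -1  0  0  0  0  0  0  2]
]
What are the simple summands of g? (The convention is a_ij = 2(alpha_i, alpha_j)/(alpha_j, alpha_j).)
D6 ⊕ F4

The diagram associated to this matrix has two connected components: the simple roots {alpha_1, alpha_2, alpha_4, alpha_6, alpha_8, alpha_9} form a chain of 4 nodes with a fork of two nodes at one end (D_6), and {alpha_3, alpha_5, alpha_7, alpha_10} form a chain of 4 nodes with a double edge between the middle two (F_4). A semisimple Lie algebra decomposes uniquely as the direct sum of simple ideals, one per connected component of its Dynkin diagram, so g ≅ D_6 ⊕ F_4 (dimension 66 + 52 = 118).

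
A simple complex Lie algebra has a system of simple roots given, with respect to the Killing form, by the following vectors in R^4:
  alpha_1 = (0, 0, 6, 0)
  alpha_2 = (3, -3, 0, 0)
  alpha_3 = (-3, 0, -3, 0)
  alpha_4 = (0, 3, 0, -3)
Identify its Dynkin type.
C_4 (sp(8))

Compute the Cartan integers a_ij = 2(alpha_i, alpha_j)/(alpha_j, alpha_j); the resulting 4x4 Cartan matrix is
[[2, 0, -2, 0], [0, 2, -1, -1], [-1, -1, 2, 0], [0, -1, 0, 2]].
The roots have two lengths (squared-length ratio 2:1); the short ones are alpha_{2,3,4}. The associated Dynkin diagram is a chain of 4 nodes with a double edge at one end; the terminal node there is the unique long simple root (C_4), so the type is C_4 (the algebra sp(8)).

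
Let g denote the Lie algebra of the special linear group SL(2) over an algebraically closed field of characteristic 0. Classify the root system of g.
This is sl(2), which has dimension 2^2 - 1 = 3 and rank 2 - 1 = 1 (a Cartan subalgebra is the diagonal traceless matrices). In the classification of classical Lie algebras, the special linear algebra sl(n+1) has type A_n; here n = 1, so the Dynkin diagram is a chain of 1 nodes with single edges (A_1). Hence the type is A_1.

A1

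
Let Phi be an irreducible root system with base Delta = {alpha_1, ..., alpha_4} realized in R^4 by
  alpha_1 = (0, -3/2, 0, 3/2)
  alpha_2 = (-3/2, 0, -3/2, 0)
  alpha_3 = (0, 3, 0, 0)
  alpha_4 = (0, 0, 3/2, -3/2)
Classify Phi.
Compute the Cartan integers a_ij = 2(alpha_i, alpha_j)/(alpha_j, alpha_j); the resulting 4x4 Cartan matrix is
[[2, 0, -1, -1], [0, 2, 0, -1], [-2, 0, 2, 0], [-1, -1, 0, 2]].
The roots have two lengths (squared-length ratio 2:1); the short ones are alpha_{1,2,4}. The associated Dynkin diagram is a chain of 4 nodes with a double edge at one end; the terminal node there is the unique long simple root (C_4), so the type is C_4 (the algebra sp(8)).

C4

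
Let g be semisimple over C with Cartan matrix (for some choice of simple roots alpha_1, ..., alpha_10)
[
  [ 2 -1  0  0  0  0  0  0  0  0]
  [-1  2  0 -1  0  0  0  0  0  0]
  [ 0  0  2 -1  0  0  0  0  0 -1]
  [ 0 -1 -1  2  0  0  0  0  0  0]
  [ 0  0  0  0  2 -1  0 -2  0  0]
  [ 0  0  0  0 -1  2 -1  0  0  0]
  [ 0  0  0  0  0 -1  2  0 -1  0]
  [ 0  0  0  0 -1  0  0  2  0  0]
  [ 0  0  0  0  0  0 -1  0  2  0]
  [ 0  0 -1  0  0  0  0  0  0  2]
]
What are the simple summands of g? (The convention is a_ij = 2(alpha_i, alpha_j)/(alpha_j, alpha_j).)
type A_5 + type B_5

The diagram associated to this matrix has two connected components: the simple roots {alpha_1, alpha_2, alpha_3, alpha_4, alpha_10} form a chain of 5 nodes with single edges (A_5), and {alpha_5, alpha_6, alpha_7, alpha_8, alpha_9} form a chain of 5 nodes with a double edge at one end; the terminal node there is the unique short simple root (B_5). A semisimple Lie algebra decomposes uniquely as the direct sum of simple ideals, one per connected component of its Dynkin diagram, so g ≅ A_5 ⊕ B_5 (dimension 35 + 55 = 90).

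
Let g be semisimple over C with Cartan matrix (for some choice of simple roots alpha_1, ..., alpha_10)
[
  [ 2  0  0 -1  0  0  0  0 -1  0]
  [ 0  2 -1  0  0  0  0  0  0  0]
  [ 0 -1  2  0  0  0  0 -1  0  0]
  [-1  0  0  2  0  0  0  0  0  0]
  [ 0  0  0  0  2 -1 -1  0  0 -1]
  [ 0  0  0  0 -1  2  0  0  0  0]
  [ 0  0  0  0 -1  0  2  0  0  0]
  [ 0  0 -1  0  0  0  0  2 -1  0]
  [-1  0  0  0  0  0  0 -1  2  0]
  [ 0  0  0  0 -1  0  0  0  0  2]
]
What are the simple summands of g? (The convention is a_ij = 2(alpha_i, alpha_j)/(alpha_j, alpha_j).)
A6 + D4

The diagram associated to this matrix has two connected components: the simple roots {alpha_1, alpha_2, alpha_3, alpha_4, alpha_8, alpha_9} form a chain of 6 nodes with single edges (A_6), and {alpha_5, alpha_6, alpha_7, alpha_10} form a chain of 2 nodes with a fork of two nodes at one end (D_4). A semisimple Lie algebra decomposes uniquely as the direct sum of simple ideals, one per connected component of its Dynkin diagram, so g ≅ A_6 ⊕ D_4 (dimension 48 + 28 = 76).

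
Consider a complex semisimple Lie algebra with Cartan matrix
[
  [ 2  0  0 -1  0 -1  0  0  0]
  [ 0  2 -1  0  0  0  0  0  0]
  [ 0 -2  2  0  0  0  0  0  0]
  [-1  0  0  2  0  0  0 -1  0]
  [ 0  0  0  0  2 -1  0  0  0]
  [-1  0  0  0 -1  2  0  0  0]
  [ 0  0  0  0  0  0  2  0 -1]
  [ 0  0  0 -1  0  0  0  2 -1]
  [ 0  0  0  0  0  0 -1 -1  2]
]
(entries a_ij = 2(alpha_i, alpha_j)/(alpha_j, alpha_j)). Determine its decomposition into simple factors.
type A_7 ⊕ type B_2

The diagram associated to this matrix has two connected components: the simple roots {alpha_1, alpha_4, alpha_5, alpha_6, alpha_7, alpha_8, alpha_9} form a chain of 7 nodes with single edges (A_7), and {alpha_2, alpha_3} form a chain of 2 nodes with a double edge at one end; the terminal node there is the unique short simple root (B_2). A semisimple Lie algebra decomposes uniquely as the direct sum of simple ideals, one per connected component of its Dynkin diagram, so g ≅ A_7 ⊕ B_2 (dimension 63 + 10 = 73).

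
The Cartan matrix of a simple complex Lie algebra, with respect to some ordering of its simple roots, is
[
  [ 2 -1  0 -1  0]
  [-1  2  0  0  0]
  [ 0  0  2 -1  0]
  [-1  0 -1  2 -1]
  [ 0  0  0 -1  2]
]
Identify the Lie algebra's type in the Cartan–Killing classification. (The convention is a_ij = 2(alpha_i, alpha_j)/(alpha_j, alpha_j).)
The matrix has rank 5 with 2's on the diagonal. Reading the off-diagonal entries as Dynkin edges (a single edge where a_ij = a_ji = -1; a double or triple edge where a_ij * a_ji = 2 or 3), the diagram is a chain of 3 nodes with a fork of two nodes at one end (D_5). One simple-root ordering that puts it in standard form is (alpha_2, alpha_1, alpha_4, alpha_3, alpha_5). So the algebra is type D_5, i.e. so(10).

D5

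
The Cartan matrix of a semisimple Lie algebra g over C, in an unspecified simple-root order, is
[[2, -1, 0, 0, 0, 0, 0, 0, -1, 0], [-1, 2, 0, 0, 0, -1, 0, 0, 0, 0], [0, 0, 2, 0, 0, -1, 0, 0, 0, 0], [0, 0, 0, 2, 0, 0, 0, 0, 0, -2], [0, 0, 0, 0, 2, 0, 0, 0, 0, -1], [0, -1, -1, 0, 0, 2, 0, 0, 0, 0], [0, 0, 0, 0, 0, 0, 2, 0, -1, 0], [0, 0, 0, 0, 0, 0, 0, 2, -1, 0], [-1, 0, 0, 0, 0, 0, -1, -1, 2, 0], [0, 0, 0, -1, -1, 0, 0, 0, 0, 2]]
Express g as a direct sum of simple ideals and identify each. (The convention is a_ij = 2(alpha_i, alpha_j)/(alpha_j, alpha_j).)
C_3 ⊕ D_7

The diagram associated to this matrix has two connected components: the simple roots {alpha_4, alpha_5, alpha_10} form a chain of 3 nodes with a double edge at one end; the terminal node there is the unique long simple root (C_3), and {alpha_1, alpha_2, alpha_3, alpha_6, alpha_7, alpha_8, alpha_9} form a chain of 5 nodes with a fork of two nodes at one end (D_7). A semisimple Lie algebra decomposes uniquely as the direct sum of simple ideals, one per connected component of its Dynkin diagram, so g ≅ C_3 ⊕ D_7 (dimension 21 + 91 = 112).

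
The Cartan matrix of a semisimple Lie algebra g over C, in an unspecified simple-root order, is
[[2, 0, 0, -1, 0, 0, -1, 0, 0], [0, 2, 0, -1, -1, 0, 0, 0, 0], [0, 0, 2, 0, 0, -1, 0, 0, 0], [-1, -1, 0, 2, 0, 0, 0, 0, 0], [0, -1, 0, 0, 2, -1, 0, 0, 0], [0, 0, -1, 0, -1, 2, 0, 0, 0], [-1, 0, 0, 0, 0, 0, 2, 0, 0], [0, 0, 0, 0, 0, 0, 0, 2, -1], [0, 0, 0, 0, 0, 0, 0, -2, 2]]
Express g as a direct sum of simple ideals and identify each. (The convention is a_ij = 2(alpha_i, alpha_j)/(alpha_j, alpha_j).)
A_7 + B_2

The diagram associated to this matrix has two connected components: the simple roots {alpha_1, alpha_2, alpha_3, alpha_4, alpha_5, alpha_6, alpha_7} form a chain of 7 nodes with single edges (A_7), and {alpha_8, alpha_9} form a chain of 2 nodes with a double edge at one end; the terminal node there is the unique short simple root (B_2). A semisimple Lie algebra decomposes uniquely as the direct sum of simple ideals, one per connected component of its Dynkin diagram, so g ≅ A_7 ⊕ B_2 (dimension 63 + 10 = 73).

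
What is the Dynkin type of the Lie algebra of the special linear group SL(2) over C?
A1

This is sl(2), which has dimension 2^2 - 1 = 3 and rank 2 - 1 = 1 (a Cartan subalgebra is the diagonal traceless matrices). In the classification of classical Lie algebras, the special linear algebra sl(n+1) has type A_n; here n = 1, so the Dynkin diagram is a chain of 1 nodes with single edges (A_1). Hence the type is A_1.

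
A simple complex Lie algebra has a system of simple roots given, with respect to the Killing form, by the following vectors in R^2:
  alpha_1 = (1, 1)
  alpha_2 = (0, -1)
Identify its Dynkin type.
B_2

Compute the Cartan integers a_ij = 2(alpha_i, alpha_j)/(alpha_j, alpha_j); the resulting 2x2 Cartan matrix is
[[2, -2], [-1, 2]].
The roots have two lengths (squared-length ratio 2:1); the short ones are alpha_{2}. The associated Dynkin diagram is a chain of 2 nodes with a double edge at one end; the terminal node there is the unique short simple root (B_2), so the type is B_2 (the algebra so(5)).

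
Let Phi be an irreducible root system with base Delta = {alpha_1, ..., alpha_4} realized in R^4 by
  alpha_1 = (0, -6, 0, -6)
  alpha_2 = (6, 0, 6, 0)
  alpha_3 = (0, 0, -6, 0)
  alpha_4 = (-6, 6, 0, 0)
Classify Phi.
Compute the Cartan integers a_ij = 2(alpha_i, alpha_j)/(alpha_j, alpha_j); the resulting 4x4 Cartan matrix is
[[2, 0, 0, -1], [0, 2, -2, -1], [0, -1, 2, 0], [-1, -1, 0, 2]].
The roots have two lengths (squared-length ratio 2:1); the short ones are alpha_{3}. The associated Dynkin diagram is a chain of 4 nodes with a double edge at one end; the terminal node there is the unique short simple root (B_4), so the type is B_4 (the algebra so(9)).

type B_4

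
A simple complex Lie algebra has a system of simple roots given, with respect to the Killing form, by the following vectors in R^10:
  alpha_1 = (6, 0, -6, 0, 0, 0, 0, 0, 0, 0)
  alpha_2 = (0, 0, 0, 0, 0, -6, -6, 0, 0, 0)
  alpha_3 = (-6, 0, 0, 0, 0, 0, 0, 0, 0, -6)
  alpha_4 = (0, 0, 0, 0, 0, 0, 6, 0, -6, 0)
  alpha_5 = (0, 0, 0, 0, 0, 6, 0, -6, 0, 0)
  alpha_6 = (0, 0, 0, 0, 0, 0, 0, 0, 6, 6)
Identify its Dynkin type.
A_6

Compute the Cartan integers a_ij = 2(alpha_i, alpha_j)/(alpha_j, alpha_j); the resulting 6x6 Cartan matrix is
[[2, 0, -1, 0, 0, 0], [0, 2, 0, -1, -1, 0], [-1, 0, 2, 0, 0, -1], [0, -1, 0, 2, 0, -1], [0, -1, 0, 0, 2, 0], [0, 0, -1, -1, 0, 2]].
All simple roots have the same length, so the diagram is simply laced. The associated Dynkin diagram is a chain of 6 nodes with single edges (A_6), so the type is A_6 (the algebra sl(7)).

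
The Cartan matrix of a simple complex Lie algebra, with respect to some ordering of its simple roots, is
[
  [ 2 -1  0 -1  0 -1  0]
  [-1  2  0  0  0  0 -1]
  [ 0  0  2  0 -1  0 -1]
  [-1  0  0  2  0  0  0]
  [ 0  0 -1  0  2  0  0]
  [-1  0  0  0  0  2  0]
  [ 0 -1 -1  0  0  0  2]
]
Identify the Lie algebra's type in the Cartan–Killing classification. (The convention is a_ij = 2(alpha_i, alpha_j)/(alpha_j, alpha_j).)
D7

The matrix has rank 7 with 2's on the diagonal. Reading the off-diagonal entries as Dynkin edges (a single edge where a_ij = a_ji = -1; a double or triple edge where a_ij * a_ji = 2 or 3), the diagram is a chain of 5 nodes with a fork of two nodes at one end (D_7). One simple-root ordering that puts it in standard form is (alpha_5, alpha_3, alpha_7, alpha_2, alpha_1, alpha_6, alpha_4). So the algebra is type D_7, i.e. so(14).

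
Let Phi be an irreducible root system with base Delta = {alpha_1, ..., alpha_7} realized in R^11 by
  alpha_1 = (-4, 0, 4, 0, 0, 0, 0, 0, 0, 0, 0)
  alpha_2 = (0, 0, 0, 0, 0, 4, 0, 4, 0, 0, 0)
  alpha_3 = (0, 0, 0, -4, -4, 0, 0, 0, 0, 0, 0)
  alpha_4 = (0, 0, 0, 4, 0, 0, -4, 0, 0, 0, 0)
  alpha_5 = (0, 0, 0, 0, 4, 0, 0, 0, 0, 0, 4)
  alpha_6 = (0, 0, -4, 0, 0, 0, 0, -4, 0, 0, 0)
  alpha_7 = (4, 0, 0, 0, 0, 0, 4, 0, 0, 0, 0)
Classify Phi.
Compute the Cartan integers a_ij = 2(alpha_i, alpha_j)/(alpha_j, alpha_j); the resulting 7x7 Cartan matrix is
[[2, 0, 0, 0, 0, -1, -1], [0, 2, 0, 0, 0, -1, 0], [0, 0, 2, -1, -1, 0, 0], [0, 0, -1, 2, 0, 0, -1], [0, 0, -1, 0, 2, 0, 0], [-1, -1, 0, 0, 0, 2, 0], [-1, 0, 0, -1, 0, 0, 2]].
All simple roots have the same length, so the diagram is simply laced. The associated Dynkin diagram is a chain of 7 nodes with single edges (A_7), so the type is A_7 (the algebra sl(8)).

A7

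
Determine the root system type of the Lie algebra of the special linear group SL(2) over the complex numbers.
This is sl(2), which has dimension 2^2 - 1 = 3 and rank 2 - 1 = 1 (a Cartan subalgebra is the diagonal traceless matrices). In the classification of classical Lie algebras, the special linear algebra sl(n+1) has type A_n; here n = 1, so the Dynkin diagram is a chain of 1 nodes with single edges (A_1). Hence the type is A_1.

A1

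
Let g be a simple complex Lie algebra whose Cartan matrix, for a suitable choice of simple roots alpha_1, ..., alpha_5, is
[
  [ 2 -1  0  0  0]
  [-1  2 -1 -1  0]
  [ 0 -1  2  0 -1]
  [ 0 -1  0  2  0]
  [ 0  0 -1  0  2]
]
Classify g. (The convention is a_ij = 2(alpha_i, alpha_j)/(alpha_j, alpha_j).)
The matrix has rank 5 with 2's on the diagonal. Reading the off-diagonal entries as Dynkin edges (a single edge where a_ij = a_ji = -1; a double or triple edge where a_ij * a_ji = 2 or 3), the diagram is a chain of 3 nodes with a fork of two nodes at one end (D_5). One simple-root ordering that puts it in standard form is (alpha_5, alpha_3, alpha_2, alpha_1, alpha_4). So the algebra is type D_5, i.e. so(10).

type D_5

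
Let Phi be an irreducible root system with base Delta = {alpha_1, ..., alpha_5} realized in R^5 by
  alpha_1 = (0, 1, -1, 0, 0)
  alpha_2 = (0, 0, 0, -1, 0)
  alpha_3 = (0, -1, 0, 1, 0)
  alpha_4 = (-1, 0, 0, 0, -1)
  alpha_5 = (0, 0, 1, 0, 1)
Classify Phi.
Compute the Cartan integers a_ij = 2(alpha_i, alpha_j)/(alpha_j, alpha_j); the resulting 5x5 Cartan matrix is
[[2, 0, -1, 0, -1], [0, 2, -1, 0, 0], [-1, -2, 2, 0, 0], [0, 0, 0, 2, -1], [-1, 0, 0, -1, 2]].
The roots have two lengths (squared-length ratio 2:1); the short ones are alpha_{2}. The associated Dynkin diagram is a chain of 5 nodes with a double edge at one end; the terminal node there is the unique short simple root (B_5), so the type is B_5 (the algebra so(11)).

B_5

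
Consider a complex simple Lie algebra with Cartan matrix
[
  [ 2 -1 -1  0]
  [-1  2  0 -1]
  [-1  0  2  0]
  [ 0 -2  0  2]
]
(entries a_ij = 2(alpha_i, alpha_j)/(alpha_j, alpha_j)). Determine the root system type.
C_4

The matrix has rank 4 with 2's on the diagonal. Reading the off-diagonal entries as Dynkin edges (a single edge where a_ij = a_ji = -1; a double or triple edge where a_ij * a_ji = 2 or 3), the diagram is a chain of 4 nodes with a double edge at one end; the terminal node there is the unique long simple root (C_4). One simple-root ordering that puts it in standard form is (alpha_3, alpha_1, alpha_2, alpha_4). So the algebra is type C_4, i.e. sp(8).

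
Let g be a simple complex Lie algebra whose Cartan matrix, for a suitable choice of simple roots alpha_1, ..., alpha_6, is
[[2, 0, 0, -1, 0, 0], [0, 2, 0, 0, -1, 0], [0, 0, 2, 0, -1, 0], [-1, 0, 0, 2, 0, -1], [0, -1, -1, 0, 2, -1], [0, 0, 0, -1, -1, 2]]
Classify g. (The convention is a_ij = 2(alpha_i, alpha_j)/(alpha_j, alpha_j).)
The matrix has rank 6 with 2's on the diagonal. Reading the off-diagonal entries as Dynkin edges (a single edge where a_ij = a_ji = -1; a double or triple edge where a_ij * a_ji = 2 or 3), the diagram is a chain of 4 nodes with a fork of two nodes at one end (D_6). One simple-root ordering that puts it in standard form is (alpha_1, alpha_4, alpha_6, alpha_5, alpha_2, alpha_3). So the algebra is type D_6, i.e. so(12).

D_6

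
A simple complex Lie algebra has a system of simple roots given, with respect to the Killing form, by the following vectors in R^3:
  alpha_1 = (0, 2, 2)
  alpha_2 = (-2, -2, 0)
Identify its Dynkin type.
Compute the Cartan integers a_ij = 2(alpha_i, alpha_j)/(alpha_j, alpha_j); the resulting 2x2 Cartan matrix is
[[2, -1], [-1, 2]].
All simple roots have the same length, so the diagram is simply laced. The associated Dynkin diagram is a chain of 2 nodes with single edges (A_2), so the type is A_2 (the algebra sl(3)).

A2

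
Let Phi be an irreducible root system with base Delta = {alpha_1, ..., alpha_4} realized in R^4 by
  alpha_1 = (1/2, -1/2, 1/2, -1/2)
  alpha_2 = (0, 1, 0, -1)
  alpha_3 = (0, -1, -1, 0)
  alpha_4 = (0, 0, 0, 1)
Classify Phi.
F_4

Compute the Cartan integers a_ij = 2(alpha_i, alpha_j)/(alpha_j, alpha_j); the resulting 4x4 Cartan matrix is
[[2, 0, 0, -1], [0, 2, -1, -2], [0, -1, 2, 0], [-1, -1, 0, 2]].
The roots have two lengths (squared-length ratio 2:1); the short ones are alpha_{1,4}. The associated Dynkin diagram is a chain of 4 nodes with a double edge between the middle two (F_4), so the type is F_4.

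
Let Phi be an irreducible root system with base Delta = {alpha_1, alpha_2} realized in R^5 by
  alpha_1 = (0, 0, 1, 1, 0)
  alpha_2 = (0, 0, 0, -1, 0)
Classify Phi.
Compute the Cartan integers a_ij = 2(alpha_i, alpha_j)/(alpha_j, alpha_j); the resulting 2x2 Cartan matrix is
[[2, -2], [-1, 2]].
The roots have two lengths (squared-length ratio 2:1); the short ones are alpha_{2}. The associated Dynkin diagram is a chain of 2 nodes with a double edge at one end; the terminal node there is the unique short simple root (B_2), so the type is B_2 (the algebra so(5)).

type B_2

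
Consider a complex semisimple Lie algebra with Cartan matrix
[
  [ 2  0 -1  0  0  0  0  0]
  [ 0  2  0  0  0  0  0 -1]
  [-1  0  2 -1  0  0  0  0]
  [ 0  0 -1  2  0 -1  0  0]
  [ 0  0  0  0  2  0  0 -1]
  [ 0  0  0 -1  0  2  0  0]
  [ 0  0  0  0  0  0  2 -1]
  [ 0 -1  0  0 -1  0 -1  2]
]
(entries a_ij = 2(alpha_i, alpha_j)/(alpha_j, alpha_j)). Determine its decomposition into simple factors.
A_4 + D_4

The diagram associated to this matrix has two connected components: the simple roots {alpha_1, alpha_3, alpha_4, alpha_6} form a chain of 4 nodes with single edges (A_4), and {alpha_2, alpha_5, alpha_7, alpha_8} form a chain of 2 nodes with a fork of two nodes at one end (D_4). A semisimple Lie algebra decomposes uniquely as the direct sum of simple ideals, one per connected component of its Dynkin diagram, so g ≅ A_4 ⊕ D_4 (dimension 24 + 28 = 52).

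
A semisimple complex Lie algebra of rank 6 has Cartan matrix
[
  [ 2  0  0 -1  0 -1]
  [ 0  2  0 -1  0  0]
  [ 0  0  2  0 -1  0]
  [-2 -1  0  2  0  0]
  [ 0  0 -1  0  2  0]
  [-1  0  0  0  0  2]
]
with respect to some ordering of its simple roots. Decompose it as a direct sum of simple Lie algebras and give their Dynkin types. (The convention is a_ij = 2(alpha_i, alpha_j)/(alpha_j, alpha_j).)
A2 + F4

The diagram associated to this matrix has two connected components: the simple roots {alpha_3, alpha_5} form a chain of 2 nodes with single edges (A_2), and {alpha_1, alpha_2, alpha_4, alpha_6} form a chain of 4 nodes with a double edge between the middle two (F_4). A semisimple Lie algebra decomposes uniquely as the direct sum of simple ideals, one per connected component of its Dynkin diagram, so g ≅ A_2 ⊕ F_4 (dimension 8 + 52 = 60).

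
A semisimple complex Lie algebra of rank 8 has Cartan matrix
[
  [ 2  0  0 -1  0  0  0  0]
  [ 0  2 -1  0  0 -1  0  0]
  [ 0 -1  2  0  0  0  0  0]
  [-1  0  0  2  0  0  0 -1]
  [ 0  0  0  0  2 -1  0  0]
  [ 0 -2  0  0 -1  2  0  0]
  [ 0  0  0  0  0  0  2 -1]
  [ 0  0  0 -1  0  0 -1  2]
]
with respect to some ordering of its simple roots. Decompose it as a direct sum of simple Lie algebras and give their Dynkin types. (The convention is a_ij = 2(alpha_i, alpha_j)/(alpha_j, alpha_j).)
The diagram associated to this matrix has two connected components: the simple roots {alpha_1, alpha_4, alpha_7, alpha_8} form a chain of 4 nodes with single edges (A_4), and {alpha_2, alpha_3, alpha_5, alpha_6} form a chain of 4 nodes with a double edge between the middle two (F_4). A semisimple Lie algebra decomposes uniquely as the direct sum of simple ideals, one per connected component of its Dynkin diagram, so g ≅ A_4 ⊕ F_4 (dimension 24 + 52 = 76).

A_4 (sl(5)) + F_4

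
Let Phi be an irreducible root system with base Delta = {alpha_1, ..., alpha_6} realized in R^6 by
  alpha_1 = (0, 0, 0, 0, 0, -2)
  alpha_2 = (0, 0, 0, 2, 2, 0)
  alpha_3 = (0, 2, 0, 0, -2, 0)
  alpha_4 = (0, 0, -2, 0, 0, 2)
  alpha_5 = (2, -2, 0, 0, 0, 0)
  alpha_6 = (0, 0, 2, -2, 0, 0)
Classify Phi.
B_6

Compute the Cartan integers a_ij = 2(alpha_i, alpha_j)/(alpha_j, alpha_j); the resulting 6x6 Cartan matrix is
[[2, 0, 0, -1, 0, 0], [0, 2, -1, 0, 0, -1], [0, -1, 2, 0, -1, 0], [-2, 0, 0, 2, 0, -1], [0, 0, -1, 0, 2, 0], [0, -1, 0, -1, 0, 2]].
The roots have two lengths (squared-length ratio 2:1); the short ones are alpha_{1}. The associated Dynkin diagram is a chain of 6 nodes with a double edge at one end; the terminal node there is the unique short simple root (B_6), so the type is B_6 (the algebra so(13)).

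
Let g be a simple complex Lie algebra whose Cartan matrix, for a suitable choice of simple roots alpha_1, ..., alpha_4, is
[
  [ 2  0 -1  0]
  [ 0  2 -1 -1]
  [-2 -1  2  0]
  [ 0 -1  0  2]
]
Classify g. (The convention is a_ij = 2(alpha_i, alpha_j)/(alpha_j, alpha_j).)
B_4 (so(9))

The matrix has rank 4 with 2's on the diagonal. Reading the off-diagonal entries as Dynkin edges (a single edge where a_ij = a_ji = -1; a double or triple edge where a_ij * a_ji = 2 or 3), the diagram is a chain of 4 nodes with a double edge at one end; the terminal node there is the unique short simple root (B_4). One simple-root ordering that puts it in standard form is (alpha_4, alpha_2, alpha_3, alpha_1). So the algebra is type B_4, i.e. so(9).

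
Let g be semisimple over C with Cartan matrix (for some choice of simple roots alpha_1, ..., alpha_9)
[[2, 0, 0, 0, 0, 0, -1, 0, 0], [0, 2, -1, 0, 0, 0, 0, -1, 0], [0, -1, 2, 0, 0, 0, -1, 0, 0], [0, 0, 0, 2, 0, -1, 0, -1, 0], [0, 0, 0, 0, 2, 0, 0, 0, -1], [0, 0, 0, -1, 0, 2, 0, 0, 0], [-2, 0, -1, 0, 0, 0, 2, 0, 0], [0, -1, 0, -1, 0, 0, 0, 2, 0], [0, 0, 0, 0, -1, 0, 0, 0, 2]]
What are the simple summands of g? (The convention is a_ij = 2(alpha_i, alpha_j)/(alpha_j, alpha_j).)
A_2 (sl(3)) + B_7 (so(15))

The diagram associated to this matrix has two connected components: the simple roots {alpha_5, alpha_9} form a chain of 2 nodes with single edges (A_2), and {alpha_1, alpha_2, alpha_3, alpha_4, alpha_6, alpha_7, alpha_8} form a chain of 7 nodes with a double edge at one end; the terminal node there is the unique short simple root (B_7). A semisimple Lie algebra decomposes uniquely as the direct sum of simple ideals, one per connected component of its Dynkin diagram, so g ≅ A_2 ⊕ B_7 (dimension 8 + 105 = 113).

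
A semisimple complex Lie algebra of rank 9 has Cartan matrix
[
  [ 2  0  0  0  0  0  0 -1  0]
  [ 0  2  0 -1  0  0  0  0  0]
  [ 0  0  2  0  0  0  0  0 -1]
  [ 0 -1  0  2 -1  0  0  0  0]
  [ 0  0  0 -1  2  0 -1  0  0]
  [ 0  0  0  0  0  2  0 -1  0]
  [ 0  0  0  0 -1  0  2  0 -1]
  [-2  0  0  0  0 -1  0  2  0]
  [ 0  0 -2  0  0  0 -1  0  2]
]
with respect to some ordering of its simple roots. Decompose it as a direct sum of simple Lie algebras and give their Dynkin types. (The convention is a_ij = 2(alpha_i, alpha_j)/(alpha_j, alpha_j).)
The diagram associated to this matrix has two connected components: the simple roots {alpha_1, alpha_6, alpha_8} form a chain of 3 nodes with a double edge at one end; the terminal node there is the unique short simple root (B_3), and {alpha_2, alpha_3, alpha_4, alpha_5, alpha_7, alpha_9} form a chain of 6 nodes with a double edge at one end; the terminal node there is the unique short simple root (B_6). A semisimple Lie algebra decomposes uniquely as the direct sum of simple ideals, one per connected component of its Dynkin diagram, so g ≅ B_3 ⊕ B_6 (dimension 21 + 78 = 99).

B3 + B6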